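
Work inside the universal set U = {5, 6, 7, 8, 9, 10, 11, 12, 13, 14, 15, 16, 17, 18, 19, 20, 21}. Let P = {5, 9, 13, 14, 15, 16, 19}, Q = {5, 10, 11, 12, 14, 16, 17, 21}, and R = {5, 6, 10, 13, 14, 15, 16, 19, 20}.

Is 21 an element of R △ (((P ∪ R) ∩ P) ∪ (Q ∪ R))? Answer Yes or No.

21 ∉ P and 21 ∉ R, so 21 ∉ P ∪ R
21 ∉ (P ∪ R) and 21 ∉ P, so 21 ∉ (P ∪ R) ∩ P
21 ∈ Q and 21 ∉ R, so 21 ∈ Q ∪ R
21 ∉ ((P ∪ R) ∩ P) and 21 ∈ (Q ∪ R), so 21 ∈ ((P ∪ R) ∩ P) ∪ (Q ∪ R)
21 ∉ R and 21 ∈ (((P ∪ R) ∩ P) ∪ (Q ∪ R)), so 21 ∈ R △ (((P ∪ R) ∩ P) ∪ (Q ∪ R))

Yes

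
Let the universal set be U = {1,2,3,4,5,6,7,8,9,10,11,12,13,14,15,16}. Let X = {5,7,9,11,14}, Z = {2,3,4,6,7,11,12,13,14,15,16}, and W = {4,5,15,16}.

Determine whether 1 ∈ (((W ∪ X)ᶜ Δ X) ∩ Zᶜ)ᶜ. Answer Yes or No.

No

1 ∉ W and 1 ∉ X, so 1 ∉ W ∪ X
1 ∈ (W ∪ X)ᶜ since 1 ∉ (W ∪ X)
1 ∈ (W ∪ X)ᶜ and 1 ∉ X, so 1 ∈ (W ∪ X)ᶜ Δ X
1 ∉ Z, so 1 ∈ Zᶜ
1 ∈ ((W ∪ X)ᶜ Δ X) and 1 ∈ Zᶜ, so 1 ∈ ((W ∪ X)ᶜ Δ X) ∩ Zᶜ
1 ∉ (((W ∪ X)ᶜ Δ X) ∩ Zᶜ)ᶜ since 1 ∈ (((W ∪ X)ᶜ Δ X) ∩ Zᶜ)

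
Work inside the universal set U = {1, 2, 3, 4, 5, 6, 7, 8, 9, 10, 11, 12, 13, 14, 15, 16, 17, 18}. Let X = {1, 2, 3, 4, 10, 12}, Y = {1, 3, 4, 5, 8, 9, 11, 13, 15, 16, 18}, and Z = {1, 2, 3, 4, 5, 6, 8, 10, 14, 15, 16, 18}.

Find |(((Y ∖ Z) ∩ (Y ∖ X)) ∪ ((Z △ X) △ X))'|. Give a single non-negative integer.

3

Y ∖ Z = {9, 11, 13}
Y ∖ X = {5, 8, 9, 11, 13, 15, 16, 18}
(Y ∖ Z) ∩ (Y ∖ X) = {9, 11, 13}
Z △ X = {5, 6, 8, 12, 14, 15, 16, 18}
(Z △ X) △ X = {1, 2, 3, 4, 5, 6, 8, 10, 14, 15, 16, 18}
((Y ∖ Z) ∩ (Y ∖ X)) ∪ ((Z △ X) △ X) = {1, 2, 3, 4, 5, 6, 8, 9, 10, 11, 13, 14, 15, 16, 18}
(((Y ∖ Z) ∩ (Y ∖ X)) ∪ ((Z △ X) △ X))' = {7, 12, 17}
|(((Y ∖ Z) ∩ (Y ∖ X)) ∪ ((Z △ X) △ X))'| = 3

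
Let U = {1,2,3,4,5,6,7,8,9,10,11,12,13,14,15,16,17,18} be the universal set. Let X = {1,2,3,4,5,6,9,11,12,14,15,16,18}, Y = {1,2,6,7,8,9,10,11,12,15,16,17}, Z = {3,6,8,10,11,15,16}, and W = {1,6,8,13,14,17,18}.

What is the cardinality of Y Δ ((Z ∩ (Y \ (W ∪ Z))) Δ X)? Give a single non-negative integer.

9

W ∪ Z = {1,3,6,8,10,11,13,14,15,16,17,18}
Y \ (W ∪ Z) = {2,7,9,12}
Z ∩ (Y \ (W ∪ Z)) = {}
(Z ∩ (Y \ (W ∪ Z))) Δ X = {1,2,3,4,5,6,9,11,12,14,15,16,18}
Y Δ ((Z ∩ (Y \ (W ∪ Z))) Δ X) = {3,4,5,7,8,10,14,17,18}
|Y Δ ((Z ∩ (Y \ (W ∪ Z))) Δ X)| = 9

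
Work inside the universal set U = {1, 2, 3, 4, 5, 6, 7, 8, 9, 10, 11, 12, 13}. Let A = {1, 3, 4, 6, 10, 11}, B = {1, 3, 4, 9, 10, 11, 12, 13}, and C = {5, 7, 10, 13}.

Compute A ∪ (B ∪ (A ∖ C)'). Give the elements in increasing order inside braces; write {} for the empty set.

A ∖ C = {1, 3, 4, 6, 11}
(A ∖ C)' = {2, 5, 7, 8, 9, 10, 12, 13}
B ∪ (A ∖ C)' = {1, 2, 3, 4, 5, 7, 8, 9, 10, 11, 12, 13}
A ∪ (B ∪ (A ∖ C)') = {1, 2, 3, 4, 5, 6, 7, 8, 9, 10, 11, 12, 13}

{1, 2, 3, 4, 5, 6, 7, 8, 9, 10, 11, 12, 13}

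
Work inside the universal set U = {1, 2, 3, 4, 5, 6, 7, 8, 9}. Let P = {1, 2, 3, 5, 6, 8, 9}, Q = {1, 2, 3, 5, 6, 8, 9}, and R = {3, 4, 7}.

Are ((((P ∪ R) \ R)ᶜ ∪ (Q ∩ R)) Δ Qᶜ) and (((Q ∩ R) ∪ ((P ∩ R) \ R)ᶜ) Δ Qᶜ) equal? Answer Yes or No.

P ∪ R = {1, 2, 3, 4, 5, 6, 7, 8, 9}
(P ∪ R) \ R = {1, 2, 5, 6, 8, 9}
((P ∪ R) \ R)ᶜ = {3, 4, 7}
Q ∩ R = {3}
((P ∪ R) \ R)ᶜ ∪ (Q ∩ R) = {3, 4, 7}
Qᶜ = {4, 7}
(((P ∪ R) \ R)ᶜ ∪ (Q ∩ R)) Δ Qᶜ = {3}
P ∩ R = {3}
(P ∩ R) \ R = {}
((P ∩ R) \ R)ᶜ = {1, 2, 3, 4, 5, 6, 7, 8, 9}
(Q ∩ R) ∪ ((P ∩ R) \ R)ᶜ = {1, 2, 3, 4, 5, 6, 7, 8, 9}
((Q ∩ R) ∪ ((P ∩ R) \ R)ᶜ) Δ Qᶜ = {1, 2, 3, 5, 6, 8, 9}
1 ∈ ((Q ∩ R) ∪ ((P ∩ R) \ R)ᶜ) Δ Qᶜ but 1 ∉ (((P ∪ R) \ R)ᶜ ∪ (Q ∩ R)) Δ Qᶜ, so they differ.

No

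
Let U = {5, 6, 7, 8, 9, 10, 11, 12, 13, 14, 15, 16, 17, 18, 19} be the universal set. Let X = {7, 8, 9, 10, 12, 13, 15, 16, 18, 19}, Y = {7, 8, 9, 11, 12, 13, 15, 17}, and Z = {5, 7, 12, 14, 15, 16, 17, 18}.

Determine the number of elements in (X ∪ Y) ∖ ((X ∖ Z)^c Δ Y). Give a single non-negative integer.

X ∪ Y = {7, 8, 9, 10, 11, 12, 13, 15, 16, 17, 18, 19}
X ∖ Z = {8, 9, 10, 13, 19}
(X ∖ Z)^c = {5, 6, 7, 11, 12, 14, 15, 16, 17, 18}
(X ∖ Z)^c Δ Y = {5, 6, 8, 9, 13, 14, 16, 18}
(X ∪ Y) ∖ ((X ∖ Z)^c Δ Y) = {7, 10, 11, 12, 15, 17, 19}
|(X ∪ Y) ∖ ((X ∖ Z)^c Δ Y)| = 7

7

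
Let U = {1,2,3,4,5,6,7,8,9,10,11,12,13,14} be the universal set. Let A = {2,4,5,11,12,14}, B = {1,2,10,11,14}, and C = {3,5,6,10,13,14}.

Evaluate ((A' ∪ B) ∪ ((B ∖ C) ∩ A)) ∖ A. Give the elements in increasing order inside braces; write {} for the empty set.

A' = {1,3,6,7,8,9,10,13}
A' ∪ B = {1,2,3,6,7,8,9,10,11,13,14}
B ∖ C = {1,2,11}
(B ∖ C) ∩ A = {2,11}
(A' ∪ B) ∪ ((B ∖ C) ∩ A) = {1,2,3,6,7,8,9,10,11,13,14}
((A' ∪ B) ∪ ((B ∖ C) ∩ A)) ∖ A = {1,3,6,7,8,9,10,13}

{1,3,6,7,8,9,10,13}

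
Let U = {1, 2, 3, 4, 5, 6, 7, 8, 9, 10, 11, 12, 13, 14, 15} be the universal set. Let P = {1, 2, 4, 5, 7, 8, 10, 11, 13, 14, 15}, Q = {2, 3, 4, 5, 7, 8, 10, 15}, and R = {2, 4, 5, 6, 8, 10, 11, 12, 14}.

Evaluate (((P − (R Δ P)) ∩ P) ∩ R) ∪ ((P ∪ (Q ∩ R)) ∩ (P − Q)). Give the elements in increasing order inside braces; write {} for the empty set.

{1, 2, 4, 5, 8, 10, 11, 13, 14}

R Δ P = {1, 6, 7, 12, 13, 15}
P − (R Δ P) = {2, 4, 5, 8, 10, 11, 14}
(P − (R Δ P)) ∩ P = {2, 4, 5, 8, 10, 11, 14}
((P − (R Δ P)) ∩ P) ∩ R = {2, 4, 5, 8, 10, 11, 14}
Q ∩ R = {2, 4, 5, 8, 10}
P ∪ (Q ∩ R) = {1, 2, 4, 5, 7, 8, 10, 11, 13, 14, 15}
P − Q = {1, 11, 13, 14}
(P ∪ (Q ∩ R)) ∩ (P − Q) = {1, 11, 13, 14}
(((P − (R Δ P)) ∩ P) ∩ R) ∪ ((P ∪ (Q ∩ R)) ∩ (P − Q)) = {1, 2, 4, 5, 8, 10, 11, 13, 14}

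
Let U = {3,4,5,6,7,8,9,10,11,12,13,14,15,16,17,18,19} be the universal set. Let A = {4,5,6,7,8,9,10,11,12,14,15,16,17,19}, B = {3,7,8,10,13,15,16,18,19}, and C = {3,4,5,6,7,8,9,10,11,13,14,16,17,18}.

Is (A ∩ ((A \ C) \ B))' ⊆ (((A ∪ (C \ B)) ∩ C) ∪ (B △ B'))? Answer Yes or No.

Yes

A \ C = {12,15,19}
(A \ C) \ B = {12}
A ∩ ((A \ C) \ B) = {12}
(A ∩ ((A \ C) \ B))' = {3,4,5,6,7,8,9,10,11,13,14,15,16,17,18,19}
C \ B = {4,5,6,9,11,14,17}
A ∪ (C \ B) = {4,5,6,7,8,9,10,11,12,14,15,16,17,19}
(A ∪ (C \ B)) ∩ C = {4,5,6,7,8,9,10,11,14,16,17}
B' = {4,5,6,9,11,12,14,17}
B △ B' = {3,4,5,6,7,8,9,10,11,12,13,14,15,16,17,18,19}
((A ∪ (C \ B)) ∩ C) ∪ (B △ B') = {3,4,5,6,7,8,9,10,11,12,13,14,15,16,17,18,19}
Every element of {3,4,5,6,7,8,9,10,11,13,14,15,16,17,18,19} is in {3,4,5,6,7,8,9,10,11,12,13,14,15,16,17,18,19}, so (A ∩ ((A \ C) \ B))' ⊆ ((A ∪ (C \ B)) ∩ C) ∪ (B △ B').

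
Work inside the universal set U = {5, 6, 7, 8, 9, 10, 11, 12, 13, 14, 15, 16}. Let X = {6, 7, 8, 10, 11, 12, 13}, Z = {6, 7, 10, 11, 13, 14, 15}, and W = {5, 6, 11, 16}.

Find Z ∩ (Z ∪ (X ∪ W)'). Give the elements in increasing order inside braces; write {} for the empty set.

X ∪ W = {5, 6, 7, 8, 10, 11, 12, 13, 16}
(X ∪ W)' = {9, 14, 15}
Z ∪ (X ∪ W)' = {6, 7, 9, 10, 11, 13, 14, 15}
Z ∩ (Z ∪ (X ∪ W)') = {6, 7, 10, 11, 13, 14, 15}

{6, 7, 10, 11, 13, 14, 15}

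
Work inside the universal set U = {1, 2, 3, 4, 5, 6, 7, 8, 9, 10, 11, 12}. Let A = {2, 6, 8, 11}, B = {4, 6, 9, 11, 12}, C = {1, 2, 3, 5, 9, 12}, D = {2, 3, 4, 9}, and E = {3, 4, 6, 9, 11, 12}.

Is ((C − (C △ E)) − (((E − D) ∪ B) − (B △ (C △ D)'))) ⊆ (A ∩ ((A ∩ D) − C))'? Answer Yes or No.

Yes

C △ E = {1, 2, 4, 5, 6, 11}
C − (C △ E) = {3, 9, 12}
E − D = {6, 11, 12}
(E − D) ∪ B = {4, 6, 9, 11, 12}
C △ D = {1, 4, 5, 12}
(C △ D)' = {2, 3, 6, 7, 8, 9, 10, 11}
B △ (C △ D)' = {2, 3, 4, 7, 8, 10, 12}
((E − D) ∪ B) − (B △ (C △ D)') = {6, 9, 11}
(C − (C △ E)) − (((E − D) ∪ B) − (B △ (C △ D)')) = {3, 12}
A ∩ D = {2}
(A ∩ D) − C = {}
A ∩ ((A ∩ D) − C) = {}
(A ∩ ((A ∩ D) − C))' = {1, 2, 3, 4, 5, 6, 7, 8, 9, 10, 11, 12}
Every element of {3, 12} is in {1, 2, 3, 4, 5, 6, 7, 8, 9, 10, 11, 12}, so (C − (C △ E)) − (((E − D) ∪ B) − (B △ (C △ D)')) ⊆ (A ∩ ((A ∩ D) − C))'.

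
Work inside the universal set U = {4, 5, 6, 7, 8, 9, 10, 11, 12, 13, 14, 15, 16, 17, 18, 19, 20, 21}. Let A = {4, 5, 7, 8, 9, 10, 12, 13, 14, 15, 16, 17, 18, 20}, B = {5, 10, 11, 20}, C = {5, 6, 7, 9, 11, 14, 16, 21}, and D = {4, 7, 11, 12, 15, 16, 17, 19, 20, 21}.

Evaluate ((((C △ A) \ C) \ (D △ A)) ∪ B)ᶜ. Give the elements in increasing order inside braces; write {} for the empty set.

{6, 7, 8, 9, 13, 14, 16, 18, 19, 21}

C △ A = {4, 6, 8, 10, 11, 12, 13, 15, 17, 18, 20, 21}
(C △ A) \ C = {4, 8, 10, 12, 13, 15, 17, 18, 20}
D △ A = {5, 8, 9, 10, 11, 13, 14, 18, 19, 21}
((C △ A) \ C) \ (D △ A) = {4, 12, 15, 17, 20}
(((C △ A) \ C) \ (D △ A)) ∪ B = {4, 5, 10, 11, 12, 15, 17, 20}
((((C △ A) \ C) \ (D △ A)) ∪ B)ᶜ = {6, 7, 8, 9, 13, 14, 16, 18, 19, 21}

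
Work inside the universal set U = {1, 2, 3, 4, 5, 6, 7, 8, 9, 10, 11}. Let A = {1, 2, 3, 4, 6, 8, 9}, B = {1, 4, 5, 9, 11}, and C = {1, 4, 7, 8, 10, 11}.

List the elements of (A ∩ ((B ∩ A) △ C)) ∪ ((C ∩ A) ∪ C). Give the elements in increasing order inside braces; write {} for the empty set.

{1, 4, 7, 8, 9, 10, 11}

B ∩ A = {1, 4, 9}
(B ∩ A) △ C = {7, 8, 9, 10, 11}
A ∩ ((B ∩ A) △ C) = {8, 9}
C ∩ A = {1, 4, 8}
(C ∩ A) ∪ C = {1, 4, 7, 8, 10, 11}
(A ∩ ((B ∩ A) △ C)) ∪ ((C ∩ A) ∪ C) = {1, 4, 7, 8, 9, 10, 11}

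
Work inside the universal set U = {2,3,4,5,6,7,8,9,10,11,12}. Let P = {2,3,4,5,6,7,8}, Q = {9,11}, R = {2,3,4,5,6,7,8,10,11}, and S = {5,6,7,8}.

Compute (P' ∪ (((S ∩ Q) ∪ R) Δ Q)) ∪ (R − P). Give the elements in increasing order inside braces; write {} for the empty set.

{2,3,4,5,6,7,8,9,10,11,12}

P' = {9,10,11,12}
S ∩ Q = {}
(S ∩ Q) ∪ R = {2,3,4,5,6,7,8,10,11}
((S ∩ Q) ∪ R) Δ Q = {2,3,4,5,6,7,8,9,10}
P' ∪ (((S ∩ Q) ∪ R) Δ Q) = {2,3,4,5,6,7,8,9,10,11,12}
R − P = {10,11}
(P' ∪ (((S ∩ Q) ∪ R) Δ Q)) ∪ (R − P) = {2,3,4,5,6,7,8,9,10,11,12}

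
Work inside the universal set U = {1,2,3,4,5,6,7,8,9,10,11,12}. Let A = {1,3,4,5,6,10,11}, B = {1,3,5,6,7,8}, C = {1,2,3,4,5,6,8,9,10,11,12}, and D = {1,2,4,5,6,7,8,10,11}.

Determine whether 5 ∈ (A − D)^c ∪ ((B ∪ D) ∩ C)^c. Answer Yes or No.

Yes

5 ∈ A and 5 ∈ D, so 5 ∉ A − D
5 ∈ (A − D)^c since 5 ∉ (A − D)
5 ∈ B and 5 ∈ D, so 5 ∈ B ∪ D
5 ∈ (B ∪ D) and 5 ∈ C, so 5 ∈ (B ∪ D) ∩ C
5 ∉ ((B ∪ D) ∩ C)^c since 5 ∈ ((B ∪ D) ∩ C)
5 ∈ (A − D)^c and 5 ∉ ((B ∪ D) ∩ C)^c, so 5 ∈ (A − D)^c ∪ ((B ∪ D) ∩ C)^c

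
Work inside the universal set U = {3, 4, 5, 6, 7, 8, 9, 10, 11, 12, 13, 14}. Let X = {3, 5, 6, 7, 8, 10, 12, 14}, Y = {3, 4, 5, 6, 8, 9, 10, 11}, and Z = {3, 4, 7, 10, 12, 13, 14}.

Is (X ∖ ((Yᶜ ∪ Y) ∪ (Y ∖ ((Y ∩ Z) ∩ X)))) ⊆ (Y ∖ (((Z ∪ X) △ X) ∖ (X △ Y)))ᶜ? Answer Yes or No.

Yes

Yᶜ = {7, 12, 13, 14}
Yᶜ ∪ Y = {3, 4, 5, 6, 7, 8, 9, 10, 11, 12, 13, 14}
Y ∩ Z = {3, 4, 10}
(Y ∩ Z) ∩ X = {3, 10}
Y ∖ ((Y ∩ Z) ∩ X) = {4, 5, 6, 8, 9, 11}
(Yᶜ ∪ Y) ∪ (Y ∖ ((Y ∩ Z) ∩ X)) = {3, 4, 5, 6, 7, 8, 9, 10, 11, 12, 13, 14}
X ∖ ((Yᶜ ∪ Y) ∪ (Y ∖ ((Y ∩ Z) ∩ X))) = {}
Z ∪ X = {3, 4, 5, 6, 7, 8, 10, 12, 13, 14}
(Z ∪ X) △ X = {4, 13}
X △ Y = {4, 7, 9, 11, 12, 14}
((Z ∪ X) △ X) ∖ (X △ Y) = {13}
Y ∖ (((Z ∪ X) △ X) ∖ (X △ Y)) = {3, 4, 5, 6, 8, 9, 10, 11}
(Y ∖ (((Z ∪ X) △ X) ∖ (X △ Y)))ᶜ = {7, 12, 13, 14}
Every element of {} is in {7, 12, 13, 14}, so X ∖ ((Yᶜ ∪ Y) ∪ (Y ∖ ((Y ∩ Z) ∩ X))) ⊆ (Y ∖ (((Z ∪ X) △ X) ∖ (X △ Y)))ᶜ.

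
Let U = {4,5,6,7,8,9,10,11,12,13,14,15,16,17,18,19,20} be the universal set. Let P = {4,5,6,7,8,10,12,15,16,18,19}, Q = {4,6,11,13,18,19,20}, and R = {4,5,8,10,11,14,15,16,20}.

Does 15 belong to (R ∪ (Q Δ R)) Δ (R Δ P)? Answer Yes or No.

15 ∉ Q and 15 ∈ R, so 15 ∈ Q Δ R
15 ∈ R and 15 ∈ (Q Δ R), so 15 ∈ R ∪ (Q Δ R)
15 ∈ R and 15 ∈ P, so 15 ∉ R Δ P
15 ∈ (R ∪ (Q Δ R)) and 15 ∉ (R Δ P), so 15 ∈ (R ∪ (Q Δ R)) Δ (R Δ P)

Yes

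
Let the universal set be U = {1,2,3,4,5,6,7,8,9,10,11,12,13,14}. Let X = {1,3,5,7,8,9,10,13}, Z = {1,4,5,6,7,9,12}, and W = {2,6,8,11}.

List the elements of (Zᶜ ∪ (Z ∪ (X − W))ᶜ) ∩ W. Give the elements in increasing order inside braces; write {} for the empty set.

Zᶜ = {2,3,8,10,11,13,14}
X − W = {1,3,5,7,9,10,13}
Z ∪ (X − W) = {1,3,4,5,6,7,9,10,12,13}
(Z ∪ (X − W))ᶜ = {2,8,11,14}
Zᶜ ∪ (Z ∪ (X − W))ᶜ = {2,3,8,10,11,13,14}
(Zᶜ ∪ (Z ∪ (X − W))ᶜ) ∩ W = {2,8,11}

{2,8,11}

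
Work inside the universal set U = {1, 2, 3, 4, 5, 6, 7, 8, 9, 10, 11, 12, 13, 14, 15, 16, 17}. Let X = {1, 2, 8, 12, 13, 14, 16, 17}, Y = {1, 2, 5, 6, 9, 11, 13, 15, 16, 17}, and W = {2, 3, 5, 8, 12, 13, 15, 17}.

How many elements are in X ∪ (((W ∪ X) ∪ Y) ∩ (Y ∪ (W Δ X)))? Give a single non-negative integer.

W ∪ X = {1, 2, 3, 5, 8, 12, 13, 14, 15, 16, 17}
(W ∪ X) ∪ Y = {1, 2, 3, 5, 6, 8, 9, 11, 12, 13, 14, 15, 16, 17}
W Δ X = {1, 3, 5, 14, 15, 16}
Y ∪ (W Δ X) = {1, 2, 3, 5, 6, 9, 11, 13, 14, 15, 16, 17}
((W ∪ X) ∪ Y) ∩ (Y ∪ (W Δ X)) = {1, 2, 3, 5, 6, 9, 11, 13, 14, 15, 16, 17}
X ∪ (((W ∪ X) ∪ Y) ∩ (Y ∪ (W Δ X))) = {1, 2, 3, 5, 6, 8, 9, 11, 12, 13, 14, 15, 16, 17}
|X ∪ (((W ∪ X) ∪ Y) ∩ (Y ∪ (W Δ X)))| = 14

14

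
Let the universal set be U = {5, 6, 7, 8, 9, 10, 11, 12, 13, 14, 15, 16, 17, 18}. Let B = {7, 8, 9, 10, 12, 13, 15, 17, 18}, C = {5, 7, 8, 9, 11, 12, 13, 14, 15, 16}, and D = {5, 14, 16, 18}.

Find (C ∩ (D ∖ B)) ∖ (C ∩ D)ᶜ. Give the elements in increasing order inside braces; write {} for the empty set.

D ∖ B = {5, 14, 16}
C ∩ (D ∖ B) = {5, 14, 16}
C ∩ D = {5, 14, 16}
(C ∩ D)ᶜ = {6, 7, 8, 9, 10, 11, 12, 13, 15, 17, 18}
(C ∩ (D ∖ B)) ∖ (C ∩ D)ᶜ = {5, 14, 16}

{5, 14, 16}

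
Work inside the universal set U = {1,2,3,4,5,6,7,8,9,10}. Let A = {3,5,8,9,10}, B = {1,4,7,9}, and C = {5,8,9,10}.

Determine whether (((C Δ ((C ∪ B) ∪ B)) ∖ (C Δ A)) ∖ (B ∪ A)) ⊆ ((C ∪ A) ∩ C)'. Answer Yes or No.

Yes

C ∪ B = {1,4,5,7,8,9,10}
(C ∪ B) ∪ B = {1,4,5,7,8,9,10}
C Δ ((C ∪ B) ∪ B) = {1,4,7}
C Δ A = {3}
(C Δ ((C ∪ B) ∪ B)) ∖ (C Δ A) = {1,4,7}
B ∪ A = {1,3,4,5,7,8,9,10}
((C Δ ((C ∪ B) ∪ B)) ∖ (C Δ A)) ∖ (B ∪ A) = {}
C ∪ A = {3,5,8,9,10}
(C ∪ A) ∩ C = {5,8,9,10}
((C ∪ A) ∩ C)' = {1,2,3,4,6,7}
Every element of {} is in {1,2,3,4,6,7}, so ((C Δ ((C ∪ B) ∪ B)) ∖ (C Δ A)) ∖ (B ∪ A) ⊆ ((C ∪ A) ∩ C)'.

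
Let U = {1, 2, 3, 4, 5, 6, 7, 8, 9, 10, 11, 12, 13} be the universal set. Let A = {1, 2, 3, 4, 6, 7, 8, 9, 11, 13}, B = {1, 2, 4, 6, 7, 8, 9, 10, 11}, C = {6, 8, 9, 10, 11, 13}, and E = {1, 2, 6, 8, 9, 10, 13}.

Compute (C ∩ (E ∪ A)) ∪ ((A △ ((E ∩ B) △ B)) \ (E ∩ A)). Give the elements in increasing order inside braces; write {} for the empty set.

{3, 6, 8, 9, 10, 11, 13}

E ∪ A = {1, 2, 3, 4, 6, 7, 8, 9, 10, 11, 13}
C ∩ (E ∪ A) = {6, 8, 9, 10, 11, 13}
E ∩ B = {1, 2, 6, 8, 9, 10}
(E ∩ B) △ B = {4, 7, 11}
A △ ((E ∩ B) △ B) = {1, 2, 3, 6, 8, 9, 13}
E ∩ A = {1, 2, 6, 8, 9, 13}
(A △ ((E ∩ B) △ B)) \ (E ∩ A) = {3}
(C ∩ (E ∪ A)) ∪ ((A △ ((E ∩ B) △ B)) \ (E ∩ A)) = {3, 6, 8, 9, 10, 11, 13}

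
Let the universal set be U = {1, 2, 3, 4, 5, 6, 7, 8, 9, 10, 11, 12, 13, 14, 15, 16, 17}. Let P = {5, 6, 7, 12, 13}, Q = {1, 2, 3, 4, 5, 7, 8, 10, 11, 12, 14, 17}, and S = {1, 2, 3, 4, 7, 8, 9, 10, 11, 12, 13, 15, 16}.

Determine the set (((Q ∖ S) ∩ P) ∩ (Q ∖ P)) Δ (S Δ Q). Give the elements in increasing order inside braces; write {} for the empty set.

{5, 9, 13, 14, 15, 16, 17}

Q ∖ S = {5, 14, 17}
(Q ∖ S) ∩ P = {5}
Q ∖ P = {1, 2, 3, 4, 8, 10, 11, 14, 17}
((Q ∖ S) ∩ P) ∩ (Q ∖ P) = {}
S Δ Q = {5, 9, 13, 14, 15, 16, 17}
(((Q ∖ S) ∩ P) ∩ (Q ∖ P)) Δ (S Δ Q) = {5, 9, 13, 14, 15, 16, 17}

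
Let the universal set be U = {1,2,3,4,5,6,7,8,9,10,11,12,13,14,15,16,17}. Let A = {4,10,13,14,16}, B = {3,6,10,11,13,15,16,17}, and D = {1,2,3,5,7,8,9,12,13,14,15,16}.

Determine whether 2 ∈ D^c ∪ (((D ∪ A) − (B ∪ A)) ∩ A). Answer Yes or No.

No

2 ∈ D, so 2 ∉ D^c
2 ∈ D and 2 ∉ A, so 2 ∈ D ∪ A
2 ∉ B and 2 ∉ A, so 2 ∉ B ∪ A
2 ∈ (D ∪ A) and 2 ∉ (B ∪ A), so 2 ∈ (D ∪ A) − (B ∪ A)
2 ∈ ((D ∪ A) − (B ∪ A)) and 2 ∉ A, so 2 ∉ ((D ∪ A) − (B ∪ A)) ∩ A
2 ∉ D^c and 2 ∉ (((D ∪ A) − (B ∪ A)) ∩ A), so 2 ∉ D^c ∪ (((D ∪ A) − (B ∪ A)) ∩ A)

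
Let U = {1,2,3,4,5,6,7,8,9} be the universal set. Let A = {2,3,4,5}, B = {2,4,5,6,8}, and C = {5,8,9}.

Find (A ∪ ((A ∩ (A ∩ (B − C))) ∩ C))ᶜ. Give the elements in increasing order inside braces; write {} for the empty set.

{1,6,7,8,9}

B − C = {2,4,6}
A ∩ (B − C) = {2,4}
A ∩ (A ∩ (B − C)) = {2,4}
(A ∩ (A ∩ (B − C))) ∩ C = {}
A ∪ ((A ∩ (A ∩ (B − C))) ∩ C) = {2,3,4,5}
(A ∪ ((A ∩ (A ∩ (B − C))) ∩ C))ᶜ = {1,6,7,8,9}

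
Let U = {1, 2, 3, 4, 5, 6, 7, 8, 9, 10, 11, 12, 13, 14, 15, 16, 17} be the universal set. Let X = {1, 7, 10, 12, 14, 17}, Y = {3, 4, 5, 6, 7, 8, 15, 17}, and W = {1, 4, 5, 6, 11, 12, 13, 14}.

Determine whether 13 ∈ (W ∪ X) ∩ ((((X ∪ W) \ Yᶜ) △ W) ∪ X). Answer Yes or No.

Yes

13 ∈ W and 13 ∉ X, so 13 ∈ W ∪ X
13 ∉ X and 13 ∈ W, so 13 ∈ X ∪ W
13 ∉ Y, so 13 ∈ Yᶜ
13 ∈ (X ∪ W) and 13 ∈ Yᶜ, so 13 ∉ (X ∪ W) \ Yᶜ
13 ∉ ((X ∪ W) \ Yᶜ) and 13 ∈ W, so 13 ∈ ((X ∪ W) \ Yᶜ) △ W
13 ∈ (((X ∪ W) \ Yᶜ) △ W) and 13 ∉ X, so 13 ∈ (((X ∪ W) \ Yᶜ) △ W) ∪ X
13 ∈ (W ∪ X) and 13 ∈ ((((X ∪ W) \ Yᶜ) △ W) ∪ X), so 13 ∈ (W ∪ X) ∩ ((((X ∪ W) \ Yᶜ) △ W) ∪ X)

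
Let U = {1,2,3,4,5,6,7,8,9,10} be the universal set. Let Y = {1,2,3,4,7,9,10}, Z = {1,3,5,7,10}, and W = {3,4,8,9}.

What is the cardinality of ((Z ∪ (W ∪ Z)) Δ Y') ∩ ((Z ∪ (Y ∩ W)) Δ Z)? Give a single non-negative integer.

W ∪ Z = {1,3,4,5,7,8,9,10}
Z ∪ (W ∪ Z) = {1,3,4,5,7,8,9,10}
Y' = {5,6,8}
(Z ∪ (W ∪ Z)) Δ Y' = {1,3,4,6,7,9,10}
Y ∩ W = {3,4,9}
Z ∪ (Y ∩ W) = {1,3,4,5,7,9,10}
(Z ∪ (Y ∩ W)) Δ Z = {4,9}
((Z ∪ (W ∪ Z)) Δ Y') ∩ ((Z ∪ (Y ∩ W)) Δ Z) = {4,9}
|((Z ∪ (W ∪ Z)) Δ Y') ∩ ((Z ∪ (Y ∩ W)) Δ Z)| = 2

2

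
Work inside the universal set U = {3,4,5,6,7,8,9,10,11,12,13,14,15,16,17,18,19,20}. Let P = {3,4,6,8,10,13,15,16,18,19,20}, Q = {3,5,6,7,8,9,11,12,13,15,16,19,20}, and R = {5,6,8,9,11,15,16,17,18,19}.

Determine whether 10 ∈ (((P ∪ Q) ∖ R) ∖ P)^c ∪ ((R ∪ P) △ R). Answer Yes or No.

10 ∈ P and 10 ∉ Q, so 10 ∈ P ∪ Q
10 ∈ (P ∪ Q) and 10 ∉ R, so 10 ∈ (P ∪ Q) ∖ R
10 ∈ ((P ∪ Q) ∖ R) and 10 ∈ P, so 10 ∉ ((P ∪ Q) ∖ R) ∖ P
10 ∈ (((P ∪ Q) ∖ R) ∖ P)^c since 10 ∉ (((P ∪ Q) ∖ R) ∖ P)
10 ∉ R and 10 ∈ P, so 10 ∈ R ∪ P
10 ∈ (R ∪ P) and 10 ∉ R, so 10 ∈ (R ∪ P) △ R
10 ∈ (((P ∪ Q) ∖ R) ∖ P)^c and 10 ∈ ((R ∪ P) △ R), so 10 ∈ (((P ∪ Q) ∖ R) ∖ P)^c ∪ ((R ∪ P) △ R)

Yes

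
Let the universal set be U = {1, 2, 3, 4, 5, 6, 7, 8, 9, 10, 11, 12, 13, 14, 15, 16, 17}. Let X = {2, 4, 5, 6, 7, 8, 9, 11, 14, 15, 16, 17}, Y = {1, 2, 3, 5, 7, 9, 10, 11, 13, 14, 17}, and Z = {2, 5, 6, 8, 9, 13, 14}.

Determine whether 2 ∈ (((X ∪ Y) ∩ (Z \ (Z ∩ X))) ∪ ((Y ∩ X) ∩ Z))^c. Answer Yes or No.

2 ∈ X and 2 ∈ Y, so 2 ∈ X ∪ Y
2 ∈ Z and 2 ∈ X, so 2 ∈ Z ∩ X
2 ∈ Z and 2 ∈ (Z ∩ X), so 2 ∉ Z \ (Z ∩ X)
2 ∈ (X ∪ Y) and 2 ∉ (Z \ (Z ∩ X)), so 2 ∉ (X ∪ Y) ∩ (Z \ (Z ∩ X))
2 ∈ Y and 2 ∈ X, so 2 ∈ Y ∩ X
2 ∈ (Y ∩ X) and 2 ∈ Z, so 2 ∈ (Y ∩ X) ∩ Z
2 ∉ ((X ∪ Y) ∩ (Z \ (Z ∩ X))) and 2 ∈ ((Y ∩ X) ∩ Z), so 2 ∈ ((X ∪ Y) ∩ (Z \ (Z ∩ X))) ∪ ((Y ∩ X) ∩ Z)
2 ∉ (((X ∪ Y) ∩ (Z \ (Z ∩ X))) ∪ ((Y ∩ X) ∩ Z))^c since 2 ∈ (((X ∪ Y) ∩ (Z \ (Z ∩ X))) ∪ ((Y ∩ X) ∩ Z))

No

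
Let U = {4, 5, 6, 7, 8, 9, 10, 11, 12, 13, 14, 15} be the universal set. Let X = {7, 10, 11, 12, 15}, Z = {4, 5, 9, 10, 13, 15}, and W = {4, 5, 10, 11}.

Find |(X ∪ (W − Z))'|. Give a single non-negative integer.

W − Z = {11}
X ∪ (W − Z) = {7, 10, 11, 12, 15}
(X ∪ (W − Z))' = {4, 5, 6, 8, 9, 13, 14}
|(X ∪ (W − Z))'| = 7

7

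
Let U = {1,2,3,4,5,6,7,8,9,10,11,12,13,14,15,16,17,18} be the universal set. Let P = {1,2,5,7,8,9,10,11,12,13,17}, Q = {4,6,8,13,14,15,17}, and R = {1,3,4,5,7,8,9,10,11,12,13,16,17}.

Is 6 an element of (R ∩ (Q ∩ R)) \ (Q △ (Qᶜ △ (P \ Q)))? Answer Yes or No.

No

6 ∈ Q and 6 ∉ R, so 6 ∉ Q ∩ R
6 ∉ R and 6 ∉ (Q ∩ R), so 6 ∉ R ∩ (Q ∩ R)
6 ∈ Q, so 6 ∉ Qᶜ
6 ∉ P and 6 ∈ Q, so 6 ∉ P \ Q
6 ∉ Qᶜ and 6 ∉ (P \ Q), so 6 ∉ Qᶜ △ (P \ Q)
6 ∈ Q and 6 ∉ (Qᶜ △ (P \ Q)), so 6 ∈ Q △ (Qᶜ △ (P \ Q))
6 ∉ (R ∩ (Q ∩ R)) and 6 ∈ (Q △ (Qᶜ △ (P \ Q))), so 6 ∉ (R ∩ (Q ∩ R)) \ (Q △ (Qᶜ △ (P \ Q)))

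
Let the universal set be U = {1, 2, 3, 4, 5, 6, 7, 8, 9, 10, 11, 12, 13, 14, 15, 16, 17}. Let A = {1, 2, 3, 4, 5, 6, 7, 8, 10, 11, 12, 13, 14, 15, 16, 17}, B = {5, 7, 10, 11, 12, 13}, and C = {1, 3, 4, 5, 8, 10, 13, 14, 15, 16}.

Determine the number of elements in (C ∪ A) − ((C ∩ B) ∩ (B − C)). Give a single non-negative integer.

16

C ∪ A = {1, 2, 3, 4, 5, 6, 7, 8, 10, 11, 12, 13, 14, 15, 16, 17}
C ∩ B = {5, 10, 13}
B − C = {7, 11, 12}
(C ∩ B) ∩ (B − C) = {}
(C ∪ A) − ((C ∩ B) ∩ (B − C)) = {1, 2, 3, 4, 5, 6, 7, 8, 10, 11, 12, 13, 14, 15, 16, 17}
|(C ∪ A) − ((C ∩ B) ∩ (B − C))| = 16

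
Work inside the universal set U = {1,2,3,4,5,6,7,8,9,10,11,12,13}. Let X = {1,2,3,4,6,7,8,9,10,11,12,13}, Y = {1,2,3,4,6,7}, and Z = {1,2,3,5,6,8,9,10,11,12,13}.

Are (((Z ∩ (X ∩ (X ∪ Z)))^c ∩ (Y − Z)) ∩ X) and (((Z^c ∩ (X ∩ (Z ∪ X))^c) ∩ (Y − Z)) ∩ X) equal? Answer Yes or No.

No

X ∪ Z = {1,2,3,4,5,6,7,8,9,10,11,12,13}
X ∩ (X ∪ Z) = {1,2,3,4,6,7,8,9,10,11,12,13}
Z ∩ (X ∩ (X ∪ Z)) = {1,2,3,6,8,9,10,11,12,13}
(Z ∩ (X ∩ (X ∪ Z)))^c = {4,5,7}
Y − Z = {4,7}
(Z ∩ (X ∩ (X ∪ Z)))^c ∩ (Y − Z) = {4,7}
((Z ∩ (X ∩ (X ∪ Z)))^c ∩ (Y − Z)) ∩ X = {4,7}
Z^c = {4,7}
Z ∪ X = {1,2,3,4,5,6,7,8,9,10,11,12,13}
X ∩ (Z ∪ X) = {1,2,3,4,6,7,8,9,10,11,12,13}
(X ∩ (Z ∪ X))^c = {5}
Z^c ∩ (X ∩ (Z ∪ X))^c = {}
(Z^c ∩ (X ∩ (Z ∪ X))^c) ∩ (Y − Z) = {}
((Z^c ∩ (X ∩ (Z ∪ X))^c) ∩ (Y − Z)) ∩ X = {}
4 ∈ ((Z ∩ (X ∩ (X ∪ Z)))^c ∩ (Y − Z)) ∩ X but 4 ∉ ((Z^c ∩ (X ∩ (Z ∪ X))^c) ∩ (Y − Z)) ∩ X, so they differ.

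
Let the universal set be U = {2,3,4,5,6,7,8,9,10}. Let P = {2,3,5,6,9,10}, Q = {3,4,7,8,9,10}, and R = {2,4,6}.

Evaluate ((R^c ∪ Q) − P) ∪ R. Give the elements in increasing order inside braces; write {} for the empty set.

{2,4,6,7,8}

R^c = {3,5,7,8,9,10}
R^c ∪ Q = {3,4,5,7,8,9,10}
(R^c ∪ Q) − P = {4,7,8}
((R^c ∪ Q) − P) ∪ R = {2,4,6,7,8}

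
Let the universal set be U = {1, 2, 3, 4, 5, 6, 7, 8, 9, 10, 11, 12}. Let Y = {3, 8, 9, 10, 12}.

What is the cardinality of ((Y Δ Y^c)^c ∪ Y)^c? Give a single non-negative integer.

Y^c = {1, 2, 4, 5, 6, 7, 11}
Y Δ Y^c = {1, 2, 3, 4, 5, 6, 7, 8, 9, 10, 11, 12}
(Y Δ Y^c)^c = {}
(Y Δ Y^c)^c ∪ Y = {3, 8, 9, 10, 12}
((Y Δ Y^c)^c ∪ Y)^c = {1, 2, 4, 5, 6, 7, 11}
|((Y Δ Y^c)^c ∪ Y)^c| = 7

7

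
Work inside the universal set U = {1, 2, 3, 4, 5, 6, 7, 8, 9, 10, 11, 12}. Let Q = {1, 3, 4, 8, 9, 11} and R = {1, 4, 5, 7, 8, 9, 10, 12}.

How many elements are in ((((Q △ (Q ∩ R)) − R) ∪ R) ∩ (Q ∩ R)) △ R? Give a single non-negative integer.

4

Q ∩ R = {1, 4, 8, 9}
Q △ (Q ∩ R) = {3, 11}
(Q △ (Q ∩ R)) − R = {3, 11}
((Q △ (Q ∩ R)) − R) ∪ R = {1, 3, 4, 5, 7, 8, 9, 10, 11, 12}
(((Q △ (Q ∩ R)) − R) ∪ R) ∩ (Q ∩ R) = {1, 4, 8, 9}
((((Q △ (Q ∩ R)) − R) ∪ R) ∩ (Q ∩ R)) △ R = {5, 7, 10, 12}
|((((Q △ (Q ∩ R)) − R) ∪ R) ∩ (Q ∩ R)) △ R| = 4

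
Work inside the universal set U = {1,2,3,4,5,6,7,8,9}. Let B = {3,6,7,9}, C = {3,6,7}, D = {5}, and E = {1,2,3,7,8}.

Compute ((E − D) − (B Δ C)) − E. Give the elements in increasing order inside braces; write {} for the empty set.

E − D = {1,2,3,7,8}
B Δ C = {9}
(E − D) − (B Δ C) = {1,2,3,7,8}
((E − D) − (B Δ C)) − E = {}

{}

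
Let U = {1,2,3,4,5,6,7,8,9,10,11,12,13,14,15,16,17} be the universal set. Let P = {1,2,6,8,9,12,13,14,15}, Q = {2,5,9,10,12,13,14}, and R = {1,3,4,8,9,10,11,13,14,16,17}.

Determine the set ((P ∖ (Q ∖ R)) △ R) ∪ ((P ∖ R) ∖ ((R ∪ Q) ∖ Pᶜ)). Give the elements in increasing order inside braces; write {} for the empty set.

Q ∖ R = {2,5,12}
P ∖ (Q ∖ R) = {1,6,8,9,13,14,15}
(P ∖ (Q ∖ R)) △ R = {3,4,6,10,11,15,16,17}
P ∖ R = {2,6,12,15}
R ∪ Q = {1,2,3,4,5,8,9,10,11,12,13,14,16,17}
Pᶜ = {3,4,5,7,10,11,16,17}
(R ∪ Q) ∖ Pᶜ = {1,2,8,9,12,13,14}
(P ∖ R) ∖ ((R ∪ Q) ∖ Pᶜ) = {6,15}
((P ∖ (Q ∖ R)) △ R) ∪ ((P ∖ R) ∖ ((R ∪ Q) ∖ Pᶜ)) = {3,4,6,10,11,15,16,17}

{3,4,6,10,11,15,16,17}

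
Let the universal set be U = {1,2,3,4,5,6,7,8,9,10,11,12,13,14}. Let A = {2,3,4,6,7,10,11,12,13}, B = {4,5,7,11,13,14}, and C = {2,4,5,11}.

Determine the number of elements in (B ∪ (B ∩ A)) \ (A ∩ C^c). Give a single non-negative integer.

B ∩ A = {4,7,11,13}
B ∪ (B ∩ A) = {4,5,7,11,13,14}
C^c = {1,3,6,7,8,9,10,12,13,14}
A ∩ C^c = {3,6,7,10,12,13}
(B ∪ (B ∩ A)) \ (A ∩ C^c) = {4,5,11,14}
|(B ∪ (B ∩ A)) \ (A ∩ C^c)| = 4

4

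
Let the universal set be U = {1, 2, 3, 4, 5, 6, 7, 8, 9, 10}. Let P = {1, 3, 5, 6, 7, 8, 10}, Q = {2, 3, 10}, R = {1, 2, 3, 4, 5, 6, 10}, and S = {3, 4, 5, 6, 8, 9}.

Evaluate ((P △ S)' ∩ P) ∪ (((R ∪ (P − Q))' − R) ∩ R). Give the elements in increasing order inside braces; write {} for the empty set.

{3, 5, 6, 8}

P △ S = {1, 4, 7, 9, 10}
(P △ S)' = {2, 3, 5, 6, 8}
(P △ S)' ∩ P = {3, 5, 6, 8}
P − Q = {1, 5, 6, 7, 8}
R ∪ (P − Q) = {1, 2, 3, 4, 5, 6, 7, 8, 10}
(R ∪ (P − Q))' = {9}
(R ∪ (P − Q))' − R = {9}
((R ∪ (P − Q))' − R) ∩ R = {}
((P △ S)' ∩ P) ∪ (((R ∪ (P − Q))' − R) ∩ R) = {3, 5, 6, 8}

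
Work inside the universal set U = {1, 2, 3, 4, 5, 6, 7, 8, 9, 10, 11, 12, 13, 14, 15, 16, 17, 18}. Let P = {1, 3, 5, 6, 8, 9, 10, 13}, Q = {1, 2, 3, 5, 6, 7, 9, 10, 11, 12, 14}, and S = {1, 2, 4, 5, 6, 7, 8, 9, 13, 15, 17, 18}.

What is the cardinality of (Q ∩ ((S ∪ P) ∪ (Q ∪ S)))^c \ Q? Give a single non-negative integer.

7

S ∪ P = {1, 2, 3, 4, 5, 6, 7, 8, 9, 10, 13, 15, 17, 18}
Q ∪ S = {1, 2, 3, 4, 5, 6, 7, 8, 9, 10, 11, 12, 13, 14, 15, 17, 18}
(S ∪ P) ∪ (Q ∪ S) = {1, 2, 3, 4, 5, 6, 7, 8, 9, 10, 11, 12, 13, 14, 15, 17, 18}
Q ∩ ((S ∪ P) ∪ (Q ∪ S)) = {1, 2, 3, 5, 6, 7, 9, 10, 11, 12, 14}
(Q ∩ ((S ∪ P) ∪ (Q ∪ S)))^c = {4, 8, 13, 15, 16, 17, 18}
(Q ∩ ((S ∪ P) ∪ (Q ∪ S)))^c \ Q = {4, 8, 13, 15, 16, 17, 18}
|(Q ∩ ((S ∪ P) ∪ (Q ∪ S)))^c \ Q| = 7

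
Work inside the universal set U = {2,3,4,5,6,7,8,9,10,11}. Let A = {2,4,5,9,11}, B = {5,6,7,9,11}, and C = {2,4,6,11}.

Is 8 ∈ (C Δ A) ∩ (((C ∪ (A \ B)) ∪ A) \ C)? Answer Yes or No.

No

8 ∉ C and 8 ∉ A, so 8 ∉ C Δ A
8 ∉ A and 8 ∉ B, so 8 ∉ A \ B
8 ∉ C and 8 ∉ (A \ B), so 8 ∉ C ∪ (A \ B)
8 ∉ (C ∪ (A \ B)) and 8 ∉ A, so 8 ∉ (C ∪ (A \ B)) ∪ A
8 ∉ ((C ∪ (A \ B)) ∪ A) and 8 ∉ C, so 8 ∉ ((C ∪ (A \ B)) ∪ A) \ C
8 ∉ (C Δ A) and 8 ∉ (((C ∪ (A \ B)) ∪ A) \ C), so 8 ∉ (C Δ A) ∩ (((C ∪ (A \ B)) ∪ A) \ C)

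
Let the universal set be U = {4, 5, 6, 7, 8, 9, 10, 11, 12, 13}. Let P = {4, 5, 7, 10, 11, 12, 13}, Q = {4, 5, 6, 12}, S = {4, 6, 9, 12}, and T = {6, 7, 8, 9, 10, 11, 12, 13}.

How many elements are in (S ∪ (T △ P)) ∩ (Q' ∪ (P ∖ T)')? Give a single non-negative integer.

T △ P = {4, 5, 6, 8, 9}
S ∪ (T △ P) = {4, 5, 6, 8, 9, 12}
Q' = {7, 8, 9, 10, 11, 13}
P ∖ T = {4, 5}
(P ∖ T)' = {6, 7, 8, 9, 10, 11, 12, 13}
Q' ∪ (P ∖ T)' = {6, 7, 8, 9, 10, 11, 12, 13}
(S ∪ (T △ P)) ∩ (Q' ∪ (P ∖ T)') = {6, 8, 9, 12}
|(S ∪ (T △ P)) ∩ (Q' ∪ (P ∖ T)')| = 4

4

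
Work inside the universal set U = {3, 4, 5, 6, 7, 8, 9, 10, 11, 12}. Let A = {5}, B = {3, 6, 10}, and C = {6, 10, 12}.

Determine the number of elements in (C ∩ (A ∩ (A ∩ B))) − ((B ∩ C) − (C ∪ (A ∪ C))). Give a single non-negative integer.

0

A ∩ B = {}
A ∩ (A ∩ B) = {}
C ∩ (A ∩ (A ∩ B)) = {}
B ∩ C = {6, 10}
A ∪ C = {5, 6, 10, 12}
C ∪ (A ∪ C) = {5, 6, 10, 12}
(B ∩ C) − (C ∪ (A ∪ C)) = {}
(C ∩ (A ∩ (A ∩ B))) − ((B ∩ C) − (C ∪ (A ∪ C))) = {}
|(C ∩ (A ∩ (A ∩ B))) − ((B ∩ C) − (C ∪ (A ∪ C)))| = 0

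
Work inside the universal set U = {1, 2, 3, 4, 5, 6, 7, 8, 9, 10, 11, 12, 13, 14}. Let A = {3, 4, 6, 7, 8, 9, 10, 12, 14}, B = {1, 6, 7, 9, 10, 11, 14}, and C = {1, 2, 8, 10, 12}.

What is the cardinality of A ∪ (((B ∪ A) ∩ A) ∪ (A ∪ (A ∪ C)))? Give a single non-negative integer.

11

B ∪ A = {1, 3, 4, 6, 7, 8, 9, 10, 11, 12, 14}
(B ∪ A) ∩ A = {3, 4, 6, 7, 8, 9, 10, 12, 14}
A ∪ C = {1, 2, 3, 4, 6, 7, 8, 9, 10, 12, 14}
A ∪ (A ∪ C) = {1, 2, 3, 4, 6, 7, 8, 9, 10, 12, 14}
((B ∪ A) ∩ A) ∪ (A ∪ (A ∪ C)) = {1, 2, 3, 4, 6, 7, 8, 9, 10, 12, 14}
A ∪ (((B ∪ A) ∩ A) ∪ (A ∪ (A ∪ C))) = {1, 2, 3, 4, 6, 7, 8, 9, 10, 12, 14}
|A ∪ (((B ∪ A) ∩ A) ∪ (A ∪ (A ∪ C)))| = 11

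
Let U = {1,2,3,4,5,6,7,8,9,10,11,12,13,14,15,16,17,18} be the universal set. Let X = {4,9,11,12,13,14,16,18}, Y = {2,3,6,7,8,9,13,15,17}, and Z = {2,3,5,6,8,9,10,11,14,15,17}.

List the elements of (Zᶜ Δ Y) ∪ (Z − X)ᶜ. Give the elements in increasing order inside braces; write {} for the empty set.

{1,2,3,4,6,7,8,9,11,12,13,14,15,16,17,18}

Zᶜ = {1,4,7,12,13,16,18}
Zᶜ Δ Y = {1,2,3,4,6,8,9,12,15,16,17,18}
Z − X = {2,3,5,6,8,10,15,17}
(Z − X)ᶜ = {1,4,7,9,11,12,13,14,16,18}
(Zᶜ Δ Y) ∪ (Z − X)ᶜ = {1,2,3,4,6,7,8,9,11,12,13,14,15,16,17,18}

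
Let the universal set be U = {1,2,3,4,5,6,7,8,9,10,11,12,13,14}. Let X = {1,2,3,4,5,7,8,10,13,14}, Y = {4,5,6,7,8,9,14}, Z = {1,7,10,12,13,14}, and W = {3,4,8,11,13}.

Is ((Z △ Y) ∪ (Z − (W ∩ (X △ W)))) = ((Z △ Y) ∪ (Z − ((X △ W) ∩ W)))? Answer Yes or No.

Z △ Y = {1,4,5,6,8,9,10,12,13}
X △ W = {1,2,5,7,10,11,14}
W ∩ (X △ W) = {11}
Z − (W ∩ (X △ W)) = {1,7,10,12,13,14}
(Z △ Y) ∪ (Z − (W ∩ (X △ W))) = {1,4,5,6,7,8,9,10,12,13,14}
(X △ W) ∩ W = {11}
Z − ((X △ W) ∩ W) = {1,7,10,12,13,14}
(Z △ Y) ∪ (Z − ((X △ W) ∩ W)) = {1,4,5,6,7,8,9,10,12,13,14}
Both equal {1,4,5,6,7,8,9,10,12,13,14}, so (Z △ Y) ∪ (Z − (W ∩ (X △ W))) = (Z △ Y) ∪ (Z − ((X △ W) ∩ W)).

Yes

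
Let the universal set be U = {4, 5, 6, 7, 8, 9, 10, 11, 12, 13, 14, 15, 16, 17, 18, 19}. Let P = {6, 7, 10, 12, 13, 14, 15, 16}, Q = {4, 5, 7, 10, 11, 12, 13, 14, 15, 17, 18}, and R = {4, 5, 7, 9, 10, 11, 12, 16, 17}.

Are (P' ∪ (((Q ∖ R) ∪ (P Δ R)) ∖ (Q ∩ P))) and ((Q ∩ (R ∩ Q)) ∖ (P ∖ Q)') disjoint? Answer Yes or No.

P' = {4, 5, 8, 9, 11, 17, 18, 19}
Q ∖ R = {13, 14, 15, 18}
P Δ R = {4, 5, 6, 9, 11, 13, 14, 15, 17}
(Q ∖ R) ∪ (P Δ R) = {4, 5, 6, 9, 11, 13, 14, 15, 17, 18}
Q ∩ P = {7, 10, 12, 13, 14, 15}
((Q ∖ R) ∪ (P Δ R)) ∖ (Q ∩ P) = {4, 5, 6, 9, 11, 17, 18}
P' ∪ (((Q ∖ R) ∪ (P Δ R)) ∖ (Q ∩ P)) = {4, 5, 6, 8, 9, 11, 17, 18, 19}
R ∩ Q = {4, 5, 7, 10, 11, 12, 17}
Q ∩ (R ∩ Q) = {4, 5, 7, 10, 11, 12, 17}
P ∖ Q = {6, 16}
(P ∖ Q)' = {4, 5, 7, 8, 9, 10, 11, 12, 13, 14, 15, 17, 18, 19}
(Q ∩ (R ∩ Q)) ∖ (P ∖ Q)' = {}
{4, 5, 6, 8, 9, 11, 17, 18, 19} and {} share no elements.

Yes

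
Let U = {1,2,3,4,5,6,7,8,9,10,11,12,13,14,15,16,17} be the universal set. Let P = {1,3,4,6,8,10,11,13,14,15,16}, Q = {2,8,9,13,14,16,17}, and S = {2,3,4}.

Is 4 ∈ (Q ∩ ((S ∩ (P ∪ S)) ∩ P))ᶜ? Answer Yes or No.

4 ∈ P and 4 ∈ S, so 4 ∈ P ∪ S
4 ∈ S and 4 ∈ (P ∪ S), so 4 ∈ S ∩ (P ∪ S)
4 ∈ (S ∩ (P ∪ S)) and 4 ∈ P, so 4 ∈ (S ∩ (P ∪ S)) ∩ P
4 ∉ Q and 4 ∈ ((S ∩ (P ∪ S)) ∩ P), so 4 ∉ Q ∩ ((S ∩ (P ∪ S)) ∩ P)
4 ∈ (Q ∩ ((S ∩ (P ∪ S)) ∩ P))ᶜ since 4 ∉ (Q ∩ ((S ∩ (P ∪ S)) ∩ P))

Yes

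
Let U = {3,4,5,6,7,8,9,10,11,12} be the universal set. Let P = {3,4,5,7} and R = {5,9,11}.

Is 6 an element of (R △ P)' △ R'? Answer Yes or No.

No

6 ∉ R and 6 ∉ P, so 6 ∉ R △ P
6 ∈ (R △ P)' since 6 ∉ (R △ P)
6 ∉ R, so 6 ∈ R'
6 ∈ (R △ P)' and 6 ∈ R', so 6 ∉ (R △ P)' △ R'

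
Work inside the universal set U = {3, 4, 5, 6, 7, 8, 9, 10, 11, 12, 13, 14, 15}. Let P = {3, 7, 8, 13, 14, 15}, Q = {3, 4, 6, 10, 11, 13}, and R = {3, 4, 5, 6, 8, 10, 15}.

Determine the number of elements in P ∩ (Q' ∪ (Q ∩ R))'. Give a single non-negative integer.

1

Q' = {5, 7, 8, 9, 12, 14, 15}
Q ∩ R = {3, 4, 6, 10}
Q' ∪ (Q ∩ R) = {3, 4, 5, 6, 7, 8, 9, 10, 12, 14, 15}
(Q' ∪ (Q ∩ R))' = {11, 13}
P ∩ (Q' ∪ (Q ∩ R))' = {13}
|P ∩ (Q' ∪ (Q ∩ R))'| = 1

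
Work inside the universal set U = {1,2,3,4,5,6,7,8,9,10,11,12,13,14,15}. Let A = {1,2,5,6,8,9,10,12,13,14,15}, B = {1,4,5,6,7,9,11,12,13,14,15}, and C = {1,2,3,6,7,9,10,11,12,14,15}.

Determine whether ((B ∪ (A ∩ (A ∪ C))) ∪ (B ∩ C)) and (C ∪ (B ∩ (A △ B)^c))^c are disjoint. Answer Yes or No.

No

A ∪ C = {1,2,3,5,6,7,8,9,10,11,12,13,14,15}
A ∩ (A ∪ C) = {1,2,5,6,8,9,10,12,13,14,15}
B ∪ (A ∩ (A ∪ C)) = {1,2,4,5,6,7,8,9,10,11,12,13,14,15}
B ∩ C = {1,6,7,9,11,12,14,15}
(B ∪ (A ∩ (A ∪ C))) ∪ (B ∩ C) = {1,2,4,5,6,7,8,9,10,11,12,13,14,15}
A △ B = {2,4,7,8,10,11}
(A △ B)^c = {1,3,5,6,9,12,13,14,15}
B ∩ (A △ B)^c = {1,5,6,9,12,13,14,15}
C ∪ (B ∩ (A △ B)^c) = {1,2,3,5,6,7,9,10,11,12,13,14,15}
(C ∪ (B ∩ (A △ B)^c))^c = {4,8}
4 lies in both, so they are not disjoint.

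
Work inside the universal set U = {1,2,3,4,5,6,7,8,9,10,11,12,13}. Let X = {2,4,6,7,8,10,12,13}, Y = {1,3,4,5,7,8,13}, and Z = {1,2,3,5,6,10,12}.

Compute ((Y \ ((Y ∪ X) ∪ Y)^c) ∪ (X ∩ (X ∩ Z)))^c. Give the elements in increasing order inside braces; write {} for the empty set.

Y ∪ X = {1,2,3,4,5,6,7,8,10,12,13}
(Y ∪ X) ∪ Y = {1,2,3,4,5,6,7,8,10,12,13}
((Y ∪ X) ∪ Y)^c = {9,11}
Y \ ((Y ∪ X) ∪ Y)^c = {1,3,4,5,7,8,13}
X ∩ Z = {2,6,10,12}
X ∩ (X ∩ Z) = {2,6,10,12}
(Y \ ((Y ∪ X) ∪ Y)^c) ∪ (X ∩ (X ∩ Z)) = {1,2,3,4,5,6,7,8,10,12,13}
((Y \ ((Y ∪ X) ∪ Y)^c) ∪ (X ∩ (X ∩ Z)))^c = {9,11}

{9,11}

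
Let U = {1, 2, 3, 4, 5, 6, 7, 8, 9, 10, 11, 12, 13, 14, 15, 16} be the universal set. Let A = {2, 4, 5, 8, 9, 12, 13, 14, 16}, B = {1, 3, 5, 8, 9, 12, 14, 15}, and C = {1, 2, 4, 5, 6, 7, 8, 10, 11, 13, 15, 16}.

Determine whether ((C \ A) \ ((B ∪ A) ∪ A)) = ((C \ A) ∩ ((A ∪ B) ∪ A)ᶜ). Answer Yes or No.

Yes

C \ A = {1, 6, 7, 10, 11, 15}
B ∪ A = {1, 2, 3, 4, 5, 8, 9, 12, 13, 14, 15, 16}
(B ∪ A) ∪ A = {1, 2, 3, 4, 5, 8, 9, 12, 13, 14, 15, 16}
(C \ A) \ ((B ∪ A) ∪ A) = {6, 7, 10, 11}
A ∪ B = {1, 2, 3, 4, 5, 8, 9, 12, 13, 14, 15, 16}
(A ∪ B) ∪ A = {1, 2, 3, 4, 5, 8, 9, 12, 13, 14, 15, 16}
((A ∪ B) ∪ A)ᶜ = {6, 7, 10, 11}
(C \ A) ∩ ((A ∪ B) ∪ A)ᶜ = {6, 7, 10, 11}
Both equal {6, 7, 10, 11}, so (C \ A) \ ((B ∪ A) ∪ A) = (C \ A) ∩ ((A ∪ B) ∪ A)ᶜ.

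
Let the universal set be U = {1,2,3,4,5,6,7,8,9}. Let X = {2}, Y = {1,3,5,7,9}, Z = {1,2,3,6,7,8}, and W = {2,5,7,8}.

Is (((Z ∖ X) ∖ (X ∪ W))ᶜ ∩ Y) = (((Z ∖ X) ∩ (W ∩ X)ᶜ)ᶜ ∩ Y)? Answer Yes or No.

No

Z ∖ X = {1,3,6,7,8}
X ∪ W = {2,5,7,8}
(Z ∖ X) ∖ (X ∪ W) = {1,3,6}
((Z ∖ X) ∖ (X ∪ W))ᶜ = {2,4,5,7,8,9}
((Z ∖ X) ∖ (X ∪ W))ᶜ ∩ Y = {5,7,9}
W ∩ X = {2}
(W ∩ X)ᶜ = {1,3,4,5,6,7,8,9}
(Z ∖ X) ∩ (W ∩ X)ᶜ = {1,3,6,7,8}
((Z ∖ X) ∩ (W ∩ X)ᶜ)ᶜ = {2,4,5,9}
((Z ∖ X) ∩ (W ∩ X)ᶜ)ᶜ ∩ Y = {5,9}
7 ∈ ((Z ∖ X) ∖ (X ∪ W))ᶜ ∩ Y but 7 ∉ ((Z ∖ X) ∩ (W ∩ X)ᶜ)ᶜ ∩ Y, so they differ.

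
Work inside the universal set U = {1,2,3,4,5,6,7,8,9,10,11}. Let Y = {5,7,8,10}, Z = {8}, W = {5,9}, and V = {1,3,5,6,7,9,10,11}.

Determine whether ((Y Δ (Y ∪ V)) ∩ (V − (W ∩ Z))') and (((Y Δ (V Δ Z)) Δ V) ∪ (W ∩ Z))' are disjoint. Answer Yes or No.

Yes

Y ∪ V = {1,3,5,6,7,8,9,10,11}
Y Δ (Y ∪ V) = {1,3,6,9,11}
W ∩ Z = {}
V − (W ∩ Z) = {1,3,5,6,7,9,10,11}
(V − (W ∩ Z))' = {2,4,8}
(Y Δ (Y ∪ V)) ∩ (V − (W ∩ Z))' = {}
V Δ Z = {1,3,5,6,7,8,9,10,11}
Y Δ (V Δ Z) = {1,3,6,9,11}
(Y Δ (V Δ Z)) Δ V = {5,7,10}
((Y Δ (V Δ Z)) Δ V) ∪ (W ∩ Z) = {5,7,10}
(((Y Δ (V Δ Z)) Δ V) ∪ (W ∩ Z))' = {1,2,3,4,6,8,9,11}
{} and {1,2,3,4,6,8,9,11} share no elements.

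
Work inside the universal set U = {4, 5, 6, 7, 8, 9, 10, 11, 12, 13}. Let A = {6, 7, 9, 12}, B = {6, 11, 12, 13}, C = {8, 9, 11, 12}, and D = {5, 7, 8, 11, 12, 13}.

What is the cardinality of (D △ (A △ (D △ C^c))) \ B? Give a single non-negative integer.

4

C^c = {4, 5, 6, 7, 10, 13}
D △ C^c = {4, 6, 8, 10, 11, 12}
A △ (D △ C^c) = {4, 7, 8, 9, 10, 11}
D △ (A △ (D △ C^c)) = {4, 5, 9, 10, 12, 13}
(D △ (A △ (D △ C^c))) \ B = {4, 5, 9, 10}
|(D △ (A △ (D △ C^c))) \ B| = 4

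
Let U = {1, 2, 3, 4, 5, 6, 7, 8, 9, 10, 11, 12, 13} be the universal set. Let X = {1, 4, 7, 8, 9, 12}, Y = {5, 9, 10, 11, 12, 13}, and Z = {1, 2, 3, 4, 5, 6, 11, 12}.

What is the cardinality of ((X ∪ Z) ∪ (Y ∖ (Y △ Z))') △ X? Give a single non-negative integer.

7

X ∪ Z = {1, 2, 3, 4, 5, 6, 7, 8, 9, 11, 12}
Y △ Z = {1, 2, 3, 4, 6, 9, 10, 13}
Y ∖ (Y △ Z) = {5, 11, 12}
(Y ∖ (Y △ Z))' = {1, 2, 3, 4, 6, 7, 8, 9, 10, 13}
(X ∪ Z) ∪ (Y ∖ (Y △ Z))' = {1, 2, 3, 4, 5, 6, 7, 8, 9, 10, 11, 12, 13}
((X ∪ Z) ∪ (Y ∖ (Y △ Z))') △ X = {2, 3, 5, 6, 10, 11, 13}
|((X ∪ Z) ∪ (Y ∖ (Y △ Z))') △ X| = 7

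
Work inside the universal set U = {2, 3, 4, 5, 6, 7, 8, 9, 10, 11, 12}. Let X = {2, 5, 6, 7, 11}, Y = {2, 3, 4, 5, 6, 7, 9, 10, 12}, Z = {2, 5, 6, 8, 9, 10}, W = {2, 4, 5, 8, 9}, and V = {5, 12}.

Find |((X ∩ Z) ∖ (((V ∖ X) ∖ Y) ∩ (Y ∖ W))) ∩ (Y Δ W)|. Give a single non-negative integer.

1

X ∩ Z = {2, 5, 6}
V ∖ X = {12}
(V ∖ X) ∖ Y = {}
Y ∖ W = {3, 6, 7, 10, 12}
((V ∖ X) ∖ Y) ∩ (Y ∖ W) = {}
(X ∩ Z) ∖ (((V ∖ X) ∖ Y) ∩ (Y ∖ W)) = {2, 5, 6}
Y Δ W = {3, 6, 7, 8, 10, 12}
((X ∩ Z) ∖ (((V ∖ X) ∖ Y) ∩ (Y ∖ W))) ∩ (Y Δ W) = {6}
|((X ∩ Z) ∖ (((V ∖ X) ∖ Y) ∩ (Y ∖ W))) ∩ (Y Δ W)| = 1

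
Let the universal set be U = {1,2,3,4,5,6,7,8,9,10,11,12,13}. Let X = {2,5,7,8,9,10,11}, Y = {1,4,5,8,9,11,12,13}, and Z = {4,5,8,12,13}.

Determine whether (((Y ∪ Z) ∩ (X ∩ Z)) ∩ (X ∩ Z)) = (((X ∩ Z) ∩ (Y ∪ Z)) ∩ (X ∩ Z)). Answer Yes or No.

Y ∪ Z = {1,4,5,8,9,11,12,13}
X ∩ Z = {5,8}
(Y ∪ Z) ∩ (X ∩ Z) = {5,8}
((Y ∪ Z) ∩ (X ∩ Z)) ∩ (X ∩ Z) = {5,8}
(X ∩ Z) ∩ (Y ∪ Z) = {5,8}
((X ∩ Z) ∩ (Y ∪ Z)) ∩ (X ∩ Z) = {5,8}
Both equal {5,8}, so ((Y ∪ Z) ∩ (X ∩ Z)) ∩ (X ∩ Z) = ((X ∩ Z) ∩ (Y ∪ Z)) ∩ (X ∩ Z).

Yes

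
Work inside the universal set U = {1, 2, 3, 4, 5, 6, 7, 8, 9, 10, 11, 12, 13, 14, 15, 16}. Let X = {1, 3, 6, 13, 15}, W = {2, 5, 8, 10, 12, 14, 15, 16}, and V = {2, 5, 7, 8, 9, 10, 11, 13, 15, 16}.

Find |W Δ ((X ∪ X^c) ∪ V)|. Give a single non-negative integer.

X^c = {2, 4, 5, 7, 8, 9, 10, 11, 12, 14, 16}
X ∪ X^c = {1, 2, 3, 4, 5, 6, 7, 8, 9, 10, 11, 12, 13, 14, 15, 16}
(X ∪ X^c) ∪ V = {1, 2, 3, 4, 5, 6, 7, 8, 9, 10, 11, 12, 13, 14, 15, 16}
W Δ ((X ∪ X^c) ∪ V) = {1, 3, 4, 6, 7, 9, 11, 13}
|W Δ ((X ∪ X^c) ∪ V)| = 8

8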